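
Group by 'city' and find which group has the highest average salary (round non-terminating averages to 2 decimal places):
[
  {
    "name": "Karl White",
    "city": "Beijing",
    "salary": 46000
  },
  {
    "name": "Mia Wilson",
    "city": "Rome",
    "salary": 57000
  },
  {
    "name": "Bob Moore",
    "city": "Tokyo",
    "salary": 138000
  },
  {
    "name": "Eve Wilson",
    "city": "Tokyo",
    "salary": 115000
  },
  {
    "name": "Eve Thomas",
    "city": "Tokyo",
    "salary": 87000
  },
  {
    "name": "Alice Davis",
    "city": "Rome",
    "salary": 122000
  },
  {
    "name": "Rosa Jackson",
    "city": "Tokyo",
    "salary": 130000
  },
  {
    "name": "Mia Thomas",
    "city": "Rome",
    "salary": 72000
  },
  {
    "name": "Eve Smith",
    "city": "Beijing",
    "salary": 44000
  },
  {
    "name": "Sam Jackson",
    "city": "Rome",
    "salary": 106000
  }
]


Group by: city

Groups:
  Beijing: 2 people, avg salary = 90000/2 = $45000
  Rome: 4 people, avg salary = 357000/4 = $89250
  Tokyo: 4 people, avg salary = 470000/4 = $117500

Highest average salary: Tokyo ($117500)

Tokyo ($117500)


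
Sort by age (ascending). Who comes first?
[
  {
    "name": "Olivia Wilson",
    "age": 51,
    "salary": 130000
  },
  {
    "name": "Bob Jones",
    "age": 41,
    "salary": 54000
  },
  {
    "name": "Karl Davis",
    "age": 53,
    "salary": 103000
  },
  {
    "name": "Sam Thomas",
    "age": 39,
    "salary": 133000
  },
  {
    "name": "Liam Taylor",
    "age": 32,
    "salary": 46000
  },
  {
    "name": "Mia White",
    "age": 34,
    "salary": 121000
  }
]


Sort by: age (ascending)

Sorted order:
  1. Liam Taylor (age = 32)
  2. Mia White (age = 34)
  3. Sam Thomas (age = 39)
  4. Bob Jones (age = 41)
  5. Olivia Wilson (age = 51)
  6. Karl Davis (age = 53)

First: Liam Taylor

Liam Taylor


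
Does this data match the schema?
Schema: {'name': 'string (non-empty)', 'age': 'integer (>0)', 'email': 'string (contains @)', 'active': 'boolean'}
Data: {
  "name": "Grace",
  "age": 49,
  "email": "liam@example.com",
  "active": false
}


Validating each field against schema:
  name: OK (non-empty string)
  age: OK (positive integer)
  email: OK (string with @)
  active: OK (boolean)

Result: VALID

VALID


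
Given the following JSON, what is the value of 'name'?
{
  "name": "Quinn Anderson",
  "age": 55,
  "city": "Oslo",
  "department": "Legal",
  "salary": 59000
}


Looking up field 'name'
Value: Quinn Anderson

Quinn Anderson


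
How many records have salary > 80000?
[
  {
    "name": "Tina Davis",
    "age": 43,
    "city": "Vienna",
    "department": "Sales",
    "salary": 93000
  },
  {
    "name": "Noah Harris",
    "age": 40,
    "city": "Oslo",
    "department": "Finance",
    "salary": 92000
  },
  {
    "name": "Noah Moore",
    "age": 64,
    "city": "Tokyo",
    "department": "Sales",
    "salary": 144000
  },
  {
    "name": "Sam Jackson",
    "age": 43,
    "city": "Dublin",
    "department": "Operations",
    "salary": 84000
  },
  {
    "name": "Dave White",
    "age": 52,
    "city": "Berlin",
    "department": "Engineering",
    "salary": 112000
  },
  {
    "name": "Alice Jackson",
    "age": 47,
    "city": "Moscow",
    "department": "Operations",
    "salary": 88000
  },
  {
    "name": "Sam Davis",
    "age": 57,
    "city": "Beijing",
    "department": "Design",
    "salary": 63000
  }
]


Data: 7 records
Condition: salary > 80000

Checking each record:
  Tina Davis: 93000 MATCH
  Noah Harris: 92000 MATCH
  Noah Moore: 144000 MATCH
  Sam Jackson: 84000 MATCH
  Dave White: 112000 MATCH
  Alice Jackson: 88000 MATCH
  Sam Davis: 63000

Count: 6

6


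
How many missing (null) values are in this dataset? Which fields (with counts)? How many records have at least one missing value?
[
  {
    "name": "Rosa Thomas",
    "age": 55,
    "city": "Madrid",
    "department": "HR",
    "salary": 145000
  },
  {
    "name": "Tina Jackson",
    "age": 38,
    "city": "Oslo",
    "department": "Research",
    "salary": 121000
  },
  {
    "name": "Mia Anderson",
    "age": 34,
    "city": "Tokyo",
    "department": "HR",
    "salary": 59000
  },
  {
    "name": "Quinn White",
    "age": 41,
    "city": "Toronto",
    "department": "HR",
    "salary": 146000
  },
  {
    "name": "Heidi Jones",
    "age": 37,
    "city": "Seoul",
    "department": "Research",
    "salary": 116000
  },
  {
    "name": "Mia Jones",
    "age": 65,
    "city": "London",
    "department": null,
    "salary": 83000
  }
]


Checking for missing (null) values in 6 records:

  Rosa Thomas: complete
  Tina Jackson: complete
  Mia Anderson: complete
  Quinn White: complete
  Heidi Jones: complete
  Mia Jones: department

Per field:
  name: 0 missing
  age: 0 missing
  city: 0 missing
  department: 1 missing
  salary: 0 missing

Total missing values: 1
Records with any missing: 1

1 missing values (department: 1); 1 incomplete records


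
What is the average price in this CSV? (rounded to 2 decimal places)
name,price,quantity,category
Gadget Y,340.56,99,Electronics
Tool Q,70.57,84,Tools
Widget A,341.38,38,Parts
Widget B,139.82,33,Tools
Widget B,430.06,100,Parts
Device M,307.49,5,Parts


Computing average price:
Values: [340.56, 70.57, 341.38, 139.82, 430.06, 307.49]
Sum = 1629.88
Count = 6
Average = 1629.88/6 ≈ 271.65 (rounded to 2 decimal places)

271.65


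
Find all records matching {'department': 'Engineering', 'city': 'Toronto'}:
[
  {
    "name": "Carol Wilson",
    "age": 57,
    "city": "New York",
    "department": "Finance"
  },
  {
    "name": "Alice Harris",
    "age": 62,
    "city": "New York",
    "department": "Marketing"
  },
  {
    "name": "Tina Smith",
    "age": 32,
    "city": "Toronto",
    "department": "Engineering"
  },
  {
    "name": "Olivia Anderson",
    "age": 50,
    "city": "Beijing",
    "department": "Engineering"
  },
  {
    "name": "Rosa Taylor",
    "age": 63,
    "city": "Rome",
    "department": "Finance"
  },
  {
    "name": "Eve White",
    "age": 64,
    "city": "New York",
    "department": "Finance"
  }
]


Search criteria: {'department': 'Engineering', 'city': 'Toronto'}

Checking 6 records:
  Carol Wilson: {department: Finance, city: New York}
  Alice Harris: {department: Marketing, city: New York}
  Tina Smith: {department: Engineering, city: Toronto} <-- MATCH
  Olivia Anderson: {department: Engineering, city: Beijing}
  Rosa Taylor: {department: Finance, city: Rome}
  Eve White: {department: Finance, city: New York}

Matches: ["Tina Smith"]

["Tina Smith"]


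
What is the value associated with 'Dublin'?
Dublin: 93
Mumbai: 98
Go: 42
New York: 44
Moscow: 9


Looking up key 'Dublin'
Value: 93

93


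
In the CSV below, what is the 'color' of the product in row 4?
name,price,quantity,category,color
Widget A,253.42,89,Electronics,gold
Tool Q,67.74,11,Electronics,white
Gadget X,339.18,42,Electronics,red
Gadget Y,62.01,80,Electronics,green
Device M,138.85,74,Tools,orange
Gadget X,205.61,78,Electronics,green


Query: Row 4 ('Gadget Y'), column 'color'
Value: green

green


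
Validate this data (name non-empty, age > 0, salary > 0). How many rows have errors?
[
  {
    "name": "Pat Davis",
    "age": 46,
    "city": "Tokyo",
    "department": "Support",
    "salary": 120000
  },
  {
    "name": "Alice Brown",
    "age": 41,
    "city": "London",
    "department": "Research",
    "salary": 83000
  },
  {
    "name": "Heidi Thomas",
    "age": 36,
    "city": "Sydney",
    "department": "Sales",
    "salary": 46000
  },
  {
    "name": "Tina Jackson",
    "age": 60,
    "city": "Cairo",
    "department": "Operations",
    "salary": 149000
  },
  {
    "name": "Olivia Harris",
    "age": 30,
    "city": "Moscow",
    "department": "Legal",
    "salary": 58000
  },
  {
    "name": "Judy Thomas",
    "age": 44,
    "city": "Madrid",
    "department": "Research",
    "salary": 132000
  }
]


Validating 6 records:
Rules: name non-empty, age > 0, salary > 0

  Row 1 (Pat Davis): OK
  Row 2 (Alice Brown): OK
  Row 3 (Heidi Thomas): OK
  Row 4 (Tina Jackson): OK
  Row 5 (Olivia Harris): OK
  Row 6 (Judy Thomas): OK

Total errors: 0

0 errors


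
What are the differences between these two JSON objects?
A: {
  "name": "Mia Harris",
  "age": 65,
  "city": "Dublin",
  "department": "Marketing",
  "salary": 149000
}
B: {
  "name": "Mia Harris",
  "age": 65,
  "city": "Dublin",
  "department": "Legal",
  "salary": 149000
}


Comparing each field (in key order):
  name: same
  age: same
  city: same
  department: DIFFERENT
  salary: same
Differences:
  department: Marketing -> Legal

1 field(s) changed

1 change: department


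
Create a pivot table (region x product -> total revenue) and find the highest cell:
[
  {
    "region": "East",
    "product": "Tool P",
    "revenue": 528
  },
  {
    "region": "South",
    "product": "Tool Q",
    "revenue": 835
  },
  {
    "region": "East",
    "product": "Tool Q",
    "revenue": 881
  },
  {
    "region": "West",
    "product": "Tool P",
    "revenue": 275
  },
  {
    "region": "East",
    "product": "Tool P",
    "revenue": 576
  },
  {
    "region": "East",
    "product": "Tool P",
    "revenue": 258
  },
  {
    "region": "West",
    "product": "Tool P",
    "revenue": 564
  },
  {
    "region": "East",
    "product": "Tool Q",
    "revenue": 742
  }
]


Pivot: region (rows) x product (columns) -> total revenue

     Tool P        Tool Q      
East          1362          1623  
South            0           835  
West           839             0  

Highest: East / Tool Q = $1623

East / Tool Q = $1623


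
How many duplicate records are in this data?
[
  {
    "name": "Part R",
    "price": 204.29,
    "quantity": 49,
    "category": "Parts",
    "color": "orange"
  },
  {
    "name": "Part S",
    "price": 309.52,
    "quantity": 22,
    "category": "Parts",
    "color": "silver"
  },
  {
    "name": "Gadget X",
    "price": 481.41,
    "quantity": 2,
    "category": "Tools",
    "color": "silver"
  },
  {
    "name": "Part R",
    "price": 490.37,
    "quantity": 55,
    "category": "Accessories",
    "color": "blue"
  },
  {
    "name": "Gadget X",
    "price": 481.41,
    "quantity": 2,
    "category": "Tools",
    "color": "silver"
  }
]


Checking 5 records for duplicates:

  Row 1: Part R ($204.29, qty 49)
  Row 2: Part S ($309.52, qty 22)
  Row 3: Gadget X ($481.41, qty 2)
  Row 4: Part R ($490.37, qty 55)
  Row 5: Gadget X ($481.41, qty 2) <-- DUPLICATE

Duplicates found: 1
Unique records: 4

1 duplicates, 4 unique


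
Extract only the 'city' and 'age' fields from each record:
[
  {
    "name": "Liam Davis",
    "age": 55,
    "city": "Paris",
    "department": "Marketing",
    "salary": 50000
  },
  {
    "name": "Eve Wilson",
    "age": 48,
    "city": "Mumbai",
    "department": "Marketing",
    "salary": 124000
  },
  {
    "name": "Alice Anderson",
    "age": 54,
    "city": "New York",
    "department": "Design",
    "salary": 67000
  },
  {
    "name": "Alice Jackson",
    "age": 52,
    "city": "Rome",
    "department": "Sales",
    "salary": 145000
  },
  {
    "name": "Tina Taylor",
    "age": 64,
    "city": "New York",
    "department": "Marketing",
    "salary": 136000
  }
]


Original: 5 records with fields: name, age, city, department, salary
Keep: ['city', 'age']
Drop: ['name', 'department', 'salary']
Result: 5 records, 2 fields each

[
  {
    "city": "Paris",
    "age": 55
  },
  {
    "city": "Mumbai",
    "age": 48
  },
  {
    "city": "New York",
    "age": 54
  },
  {
    "city": "Rome",
    "age": 52
  },
  {
    "city": "New York",
    "age": 64
  }
]


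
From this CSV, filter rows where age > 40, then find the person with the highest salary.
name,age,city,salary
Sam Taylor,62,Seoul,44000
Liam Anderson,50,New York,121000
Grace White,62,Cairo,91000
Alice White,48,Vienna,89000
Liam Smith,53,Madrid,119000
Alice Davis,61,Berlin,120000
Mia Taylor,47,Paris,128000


Filter: age > 40
Sort by: salary (descending)

Filtered records (7):
  Mia Taylor, age 47, salary $128000
  Liam Anderson, age 50, salary $121000
  Alice Davis, age 61, salary $120000
  Liam Smith, age 53, salary $119000
  Grace White, age 62, salary $91000
  Alice White, age 48, salary $89000
  Sam Taylor, age 62, salary $44000

Highest salary: Mia Taylor ($128000)

Mia Taylor


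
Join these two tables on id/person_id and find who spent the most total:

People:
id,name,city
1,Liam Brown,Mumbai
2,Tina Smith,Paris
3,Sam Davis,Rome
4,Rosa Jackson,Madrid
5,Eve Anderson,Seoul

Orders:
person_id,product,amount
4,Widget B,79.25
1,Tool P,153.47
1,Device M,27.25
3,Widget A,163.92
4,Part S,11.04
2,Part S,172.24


Join on: people.id = orders.person_id

Joined rows:
  Rosa Jackson (Madrid) bought Widget B for $79.25
  Liam Brown (Mumbai) bought Tool P for $153.47
  Liam Brown (Mumbai) bought Device M for $27.25
  Sam Davis (Rome) bought Widget A for $163.92
  Rosa Jackson (Madrid) bought Part S for $11.04
  Tina Smith (Paris) bought Part S for $172.24

Total per person:
  Liam Brown: $180.72
  Tina Smith: $172.24
  Sam Davis: $163.92
  Rosa Jackson: $90.29

Top spender: Liam Brown ($180.72)

Liam Brown ($180.72)


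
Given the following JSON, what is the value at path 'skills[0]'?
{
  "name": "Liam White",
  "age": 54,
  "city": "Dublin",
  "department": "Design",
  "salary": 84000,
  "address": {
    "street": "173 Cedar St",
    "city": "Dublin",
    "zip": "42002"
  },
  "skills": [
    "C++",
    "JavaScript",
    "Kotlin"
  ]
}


Query: skills[0]
Path: skills -> first element
Value: C++

C++


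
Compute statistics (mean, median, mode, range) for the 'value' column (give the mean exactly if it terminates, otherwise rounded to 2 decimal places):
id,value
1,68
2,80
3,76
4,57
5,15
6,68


Data: [68, 80, 76, 57, 15, 68]
Count: 6
Sum: 364
Mean: 364/6 ≈ 60.67 (rounded to 2 decimal places)
Sorted: [15, 57, 68, 68, 76, 80]
Median: 68.0
Mode: 68 (2 times)
Range: 80 - 15 = 65
Min: 15, Max: 80

mean≈60.67, median=68.0, mode=68, range=65


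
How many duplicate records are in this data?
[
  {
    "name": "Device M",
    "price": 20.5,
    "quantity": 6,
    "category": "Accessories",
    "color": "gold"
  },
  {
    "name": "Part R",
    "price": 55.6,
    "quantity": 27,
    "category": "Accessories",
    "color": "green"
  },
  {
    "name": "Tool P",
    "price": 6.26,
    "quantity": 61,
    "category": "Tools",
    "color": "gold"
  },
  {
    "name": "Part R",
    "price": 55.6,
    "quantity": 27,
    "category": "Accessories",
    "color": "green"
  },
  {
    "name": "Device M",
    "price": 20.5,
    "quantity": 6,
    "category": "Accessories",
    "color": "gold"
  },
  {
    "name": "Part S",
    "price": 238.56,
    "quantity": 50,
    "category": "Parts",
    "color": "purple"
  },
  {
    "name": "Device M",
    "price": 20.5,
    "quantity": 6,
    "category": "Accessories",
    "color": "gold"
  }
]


Checking 7 records for duplicates:

  Row 1: Device M ($20.5, qty 6)
  Row 2: Part R ($55.6, qty 27)
  Row 3: Tool P ($6.26, qty 61)
  Row 4: Part R ($55.6, qty 27) <-- DUPLICATE
  Row 5: Device M ($20.5, qty 6) <-- DUPLICATE
  Row 6: Part S ($238.56, qty 50)
  Row 7: Device M ($20.5, qty 6) <-- DUPLICATE

Duplicates found: 3
Unique records: 4

3 duplicates, 4 unique


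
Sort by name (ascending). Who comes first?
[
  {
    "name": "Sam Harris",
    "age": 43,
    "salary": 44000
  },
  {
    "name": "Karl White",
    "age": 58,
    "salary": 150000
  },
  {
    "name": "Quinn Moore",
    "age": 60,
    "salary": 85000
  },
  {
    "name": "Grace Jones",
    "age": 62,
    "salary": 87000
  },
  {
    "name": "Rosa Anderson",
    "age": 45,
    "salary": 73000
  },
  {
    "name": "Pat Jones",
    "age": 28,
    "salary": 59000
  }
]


Sort by: name (ascending)

Sorted order:
  1. Grace Jones (name = Grace Jones)
  2. Karl White (name = Karl White)
  3. Pat Jones (name = Pat Jones)
  4. Quinn Moore (name = Quinn Moore)
  5. Rosa Anderson (name = Rosa Anderson)
  6. Sam Harris (name = Sam Harris)

First: Grace Jones

Grace Jones


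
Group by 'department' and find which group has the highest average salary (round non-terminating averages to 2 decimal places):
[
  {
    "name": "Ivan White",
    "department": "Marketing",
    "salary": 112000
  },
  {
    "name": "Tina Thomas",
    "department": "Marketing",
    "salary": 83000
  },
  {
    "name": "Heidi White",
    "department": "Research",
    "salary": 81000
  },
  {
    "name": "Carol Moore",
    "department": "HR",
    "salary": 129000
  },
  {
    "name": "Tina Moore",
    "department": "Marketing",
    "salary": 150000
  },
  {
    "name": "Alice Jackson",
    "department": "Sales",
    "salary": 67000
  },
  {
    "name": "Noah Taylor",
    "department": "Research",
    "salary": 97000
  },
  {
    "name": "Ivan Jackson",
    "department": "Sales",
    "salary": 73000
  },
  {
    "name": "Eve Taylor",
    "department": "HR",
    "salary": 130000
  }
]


Group by: department

Groups:
  HR: 2 people, avg salary = 259000/2 = $129500
  Marketing: 3 people, avg salary = 345000/3 = $115000
  Research: 2 people, avg salary = 178000/2 = $89000
  Sales: 2 people, avg salary = 140000/2 = $70000

Highest average salary: HR ($129500)

HR ($129500)


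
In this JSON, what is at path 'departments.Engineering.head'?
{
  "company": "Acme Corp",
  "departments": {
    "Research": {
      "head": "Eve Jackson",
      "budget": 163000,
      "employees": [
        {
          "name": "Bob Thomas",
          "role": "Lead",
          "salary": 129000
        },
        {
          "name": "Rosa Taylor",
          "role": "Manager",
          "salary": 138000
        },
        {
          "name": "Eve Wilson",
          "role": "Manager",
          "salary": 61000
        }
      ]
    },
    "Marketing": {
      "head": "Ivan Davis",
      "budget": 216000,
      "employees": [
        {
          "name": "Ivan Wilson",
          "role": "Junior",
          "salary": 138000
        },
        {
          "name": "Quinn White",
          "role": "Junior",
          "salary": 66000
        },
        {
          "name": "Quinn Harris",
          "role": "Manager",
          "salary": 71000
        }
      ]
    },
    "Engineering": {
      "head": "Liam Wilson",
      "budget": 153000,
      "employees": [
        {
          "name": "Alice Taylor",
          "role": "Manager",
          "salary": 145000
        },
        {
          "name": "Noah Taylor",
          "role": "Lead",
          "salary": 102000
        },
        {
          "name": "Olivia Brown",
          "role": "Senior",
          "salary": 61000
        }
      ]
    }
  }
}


Path: departments.Engineering.head

Navigate:
  -> departments
  -> Engineering
  -> head = 'Liam Wilson'

Liam Wilson


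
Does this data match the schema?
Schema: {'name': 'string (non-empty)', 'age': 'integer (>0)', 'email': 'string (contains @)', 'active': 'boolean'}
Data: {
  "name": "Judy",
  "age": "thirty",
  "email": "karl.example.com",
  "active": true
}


Validating each field against schema:
  name: OK (non-empty string)
  age: FAIL ("thirty" is not an integer)
  email: FAIL ("karl.example.com" does not contain @)
  active: OK (boolean)

Result: INVALID (2 errors: age, email)

INVALID (2 errors: age, email)


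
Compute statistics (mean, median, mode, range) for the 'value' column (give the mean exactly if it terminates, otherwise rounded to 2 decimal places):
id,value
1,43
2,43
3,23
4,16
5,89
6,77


Data: [43, 43, 23, 16, 89, 77]
Count: 6
Sum: 291
Mean: 291/6 = 48.5
Sorted: [16, 23, 43, 43, 77, 89]
Median: 43.0
Mode: 43 (2 times)
Range: 89 - 16 = 73
Min: 16, Max: 89

mean=48.5, median=43.0, mode=43, range=73


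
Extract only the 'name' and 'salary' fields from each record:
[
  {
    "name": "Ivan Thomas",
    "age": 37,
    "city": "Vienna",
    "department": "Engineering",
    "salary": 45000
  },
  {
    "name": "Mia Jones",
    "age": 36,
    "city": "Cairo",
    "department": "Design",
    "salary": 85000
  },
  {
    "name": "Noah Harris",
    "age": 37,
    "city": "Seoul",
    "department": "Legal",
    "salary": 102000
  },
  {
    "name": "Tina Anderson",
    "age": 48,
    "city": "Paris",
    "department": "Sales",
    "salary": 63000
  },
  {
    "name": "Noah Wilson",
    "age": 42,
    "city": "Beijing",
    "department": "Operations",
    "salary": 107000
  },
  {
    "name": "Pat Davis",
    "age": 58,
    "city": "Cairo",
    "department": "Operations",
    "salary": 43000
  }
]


Original: 6 records with fields: name, age, city, department, salary
Keep: ['name', 'salary']
Drop: ['age', 'city', 'department']
Result: 6 records, 2 fields each

[
  {
    "name": "Ivan Thomas",
    "salary": 45000
  },
  {
    "name": "Mia Jones",
    "salary": 85000
  },
  {
    "name": "Noah Harris",
    "salary": 102000
  },
  {
    "name": "Tina Anderson",
    "salary": 63000
  },
  {
    "name": "Noah Wilson",
    "salary": 107000
  },
  {
    "name": "Pat Davis",
    "salary": 43000
  }
]


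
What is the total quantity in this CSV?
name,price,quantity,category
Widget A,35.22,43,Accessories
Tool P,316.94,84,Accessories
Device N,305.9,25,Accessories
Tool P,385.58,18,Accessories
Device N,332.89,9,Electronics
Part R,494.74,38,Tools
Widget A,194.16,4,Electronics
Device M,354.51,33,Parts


Computing total quantity:
Values: [43, 84, 25, 18, 9, 38, 4, 33]
Sum = 254

254


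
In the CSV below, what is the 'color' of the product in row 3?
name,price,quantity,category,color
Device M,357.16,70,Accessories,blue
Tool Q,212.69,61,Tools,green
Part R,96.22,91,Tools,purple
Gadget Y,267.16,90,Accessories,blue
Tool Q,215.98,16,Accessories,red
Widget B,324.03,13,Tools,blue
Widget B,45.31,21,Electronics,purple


Query: Row 3 ('Part R'), column 'color'
Value: purple

purple


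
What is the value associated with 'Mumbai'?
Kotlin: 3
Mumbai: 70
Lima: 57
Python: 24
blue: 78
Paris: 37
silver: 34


Looking up key 'Mumbai'
Value: 70

70


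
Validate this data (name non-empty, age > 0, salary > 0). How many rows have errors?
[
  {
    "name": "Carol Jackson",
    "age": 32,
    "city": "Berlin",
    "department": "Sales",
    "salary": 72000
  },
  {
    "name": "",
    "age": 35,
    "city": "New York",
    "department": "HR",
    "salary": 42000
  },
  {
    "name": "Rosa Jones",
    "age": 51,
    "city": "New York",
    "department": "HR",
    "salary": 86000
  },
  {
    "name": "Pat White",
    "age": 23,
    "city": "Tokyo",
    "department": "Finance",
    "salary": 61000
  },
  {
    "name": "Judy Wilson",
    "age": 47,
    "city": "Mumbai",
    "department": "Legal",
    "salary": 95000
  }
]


Validating 5 records:
Rules: name non-empty, age > 0, salary > 0

  Row 1 (Carol Jackson): OK
  Row 2 (???): empty name
  Row 3 (Rosa Jones): OK
  Row 4 (Pat White): OK
  Row 5 (Judy Wilson): OK

Total errors: 1

1 errors


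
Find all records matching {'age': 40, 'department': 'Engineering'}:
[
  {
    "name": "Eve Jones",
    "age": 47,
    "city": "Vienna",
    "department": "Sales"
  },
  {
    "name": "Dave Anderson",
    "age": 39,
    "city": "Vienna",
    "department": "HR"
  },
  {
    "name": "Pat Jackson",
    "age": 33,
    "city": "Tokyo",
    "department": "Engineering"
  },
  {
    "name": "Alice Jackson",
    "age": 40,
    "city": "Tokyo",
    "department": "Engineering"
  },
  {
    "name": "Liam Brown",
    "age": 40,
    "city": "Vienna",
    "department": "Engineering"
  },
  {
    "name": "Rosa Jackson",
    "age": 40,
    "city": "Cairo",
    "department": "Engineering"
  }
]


Search criteria: {'age': 40, 'department': 'Engineering'}

Checking 6 records:
  Eve Jones: {age: 47, department: Sales}
  Dave Anderson: {age: 39, department: HR}
  Pat Jackson: {age: 33, department: Engineering}
  Alice Jackson: {age: 40, department: Engineering} <-- MATCH
  Liam Brown: {age: 40, department: Engineering} <-- MATCH
  Rosa Jackson: {age: 40, department: Engineering} <-- MATCH

Matches: ["Alice Jackson", "Liam Brown", "Rosa Jackson"]

["Alice Jackson", "Liam Brown", "Rosa Jackson"]


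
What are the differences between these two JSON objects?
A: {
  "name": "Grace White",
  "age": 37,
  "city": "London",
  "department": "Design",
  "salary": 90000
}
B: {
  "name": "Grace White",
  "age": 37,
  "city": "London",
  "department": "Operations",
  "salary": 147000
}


Comparing each field (in key order):
  name: same
  age: same
  city: same
  department: DIFFERENT
  salary: DIFFERENT
Differences:
  department: Design -> Operations
  salary: 90000 -> 147000

2 field(s) changed

2 changes: department, salary


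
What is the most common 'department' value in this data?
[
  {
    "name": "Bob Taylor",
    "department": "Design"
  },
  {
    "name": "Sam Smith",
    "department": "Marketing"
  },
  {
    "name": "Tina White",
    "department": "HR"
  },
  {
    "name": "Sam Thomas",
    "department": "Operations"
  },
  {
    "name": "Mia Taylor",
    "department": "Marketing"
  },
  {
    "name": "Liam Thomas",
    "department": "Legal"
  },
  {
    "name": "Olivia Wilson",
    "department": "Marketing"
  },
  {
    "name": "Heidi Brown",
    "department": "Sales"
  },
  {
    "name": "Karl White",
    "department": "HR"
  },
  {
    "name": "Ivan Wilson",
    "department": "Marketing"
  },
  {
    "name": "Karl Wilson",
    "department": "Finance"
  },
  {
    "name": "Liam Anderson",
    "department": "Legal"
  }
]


Counting 'department' values across 12 records:

  Marketing: 4 ####
  HR: 2 ##
  Legal: 2 ##
  Design: 1 #
  Operations: 1 #
  Sales: 1 #
  Finance: 1 #

Most common: Marketing (4 times)

Marketing (4 times)


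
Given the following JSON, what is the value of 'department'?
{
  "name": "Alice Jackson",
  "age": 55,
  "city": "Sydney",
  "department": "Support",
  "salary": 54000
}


Looking up field 'department'
Value: Support

Support


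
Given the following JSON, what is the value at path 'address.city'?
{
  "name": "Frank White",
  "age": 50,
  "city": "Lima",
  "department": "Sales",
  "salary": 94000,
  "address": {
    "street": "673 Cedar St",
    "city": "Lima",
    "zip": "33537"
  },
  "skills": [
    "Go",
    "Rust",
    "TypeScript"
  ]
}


Query: address.city
Path: address -> city
Value: Lima

Lima


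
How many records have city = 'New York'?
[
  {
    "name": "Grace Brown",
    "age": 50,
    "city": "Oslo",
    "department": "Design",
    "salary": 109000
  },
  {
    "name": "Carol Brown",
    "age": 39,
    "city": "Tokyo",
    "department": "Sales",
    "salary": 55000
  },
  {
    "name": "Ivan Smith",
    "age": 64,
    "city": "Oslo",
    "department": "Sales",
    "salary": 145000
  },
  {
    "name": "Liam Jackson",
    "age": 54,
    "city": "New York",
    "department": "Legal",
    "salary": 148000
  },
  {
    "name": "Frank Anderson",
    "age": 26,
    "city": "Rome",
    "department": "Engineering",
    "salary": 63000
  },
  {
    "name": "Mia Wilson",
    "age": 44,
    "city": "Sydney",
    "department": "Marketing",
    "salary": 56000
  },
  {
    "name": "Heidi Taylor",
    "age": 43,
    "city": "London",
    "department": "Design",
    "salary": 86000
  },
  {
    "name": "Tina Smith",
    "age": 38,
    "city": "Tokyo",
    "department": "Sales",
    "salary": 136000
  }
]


Data: 8 records
Condition: city = 'New York'

Checking each record:
  Grace Brown: Oslo
  Carol Brown: Tokyo
  Ivan Smith: Oslo
  Liam Jackson: New York MATCH
  Frank Anderson: Rome
  Mia Wilson: Sydney
  Heidi Taylor: London
  Tina Smith: Tokyo

Count: 1

1


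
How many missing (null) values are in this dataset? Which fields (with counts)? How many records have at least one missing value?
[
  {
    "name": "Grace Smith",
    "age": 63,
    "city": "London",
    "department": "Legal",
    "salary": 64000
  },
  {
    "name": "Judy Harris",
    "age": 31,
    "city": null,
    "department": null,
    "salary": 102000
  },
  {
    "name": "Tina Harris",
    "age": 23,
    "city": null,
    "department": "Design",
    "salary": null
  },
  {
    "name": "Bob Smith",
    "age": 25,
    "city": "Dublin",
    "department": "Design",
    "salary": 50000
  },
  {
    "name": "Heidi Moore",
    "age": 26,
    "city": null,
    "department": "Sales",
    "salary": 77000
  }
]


Checking for missing (null) values in 5 records:

  Grace Smith: complete
  Judy Harris: city, department
  Tina Harris: city, salary
  Bob Smith: complete
  Heidi Moore: city

Per field:
  name: 0 missing
  age: 0 missing
  city: 3 missing
  department: 1 missing
  salary: 1 missing

Total missing values: 5
Records with any missing: 3

5 missing values (city: 3, department: 1, salary: 1); 3 incomplete records


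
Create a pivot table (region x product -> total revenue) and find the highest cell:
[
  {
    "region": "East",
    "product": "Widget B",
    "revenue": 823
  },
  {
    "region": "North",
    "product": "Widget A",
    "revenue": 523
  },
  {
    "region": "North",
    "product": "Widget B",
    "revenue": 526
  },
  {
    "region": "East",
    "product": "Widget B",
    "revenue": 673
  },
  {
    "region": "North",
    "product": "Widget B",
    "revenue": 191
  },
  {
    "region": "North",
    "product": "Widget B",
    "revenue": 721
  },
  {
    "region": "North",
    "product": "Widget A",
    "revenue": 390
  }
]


Pivot: region (rows) x product (columns) -> total revenue

     Widget A      Widget B    
East             0          1496  
North          913          1438  

Highest: East / Widget B = $1496

East / Widget B = $1496


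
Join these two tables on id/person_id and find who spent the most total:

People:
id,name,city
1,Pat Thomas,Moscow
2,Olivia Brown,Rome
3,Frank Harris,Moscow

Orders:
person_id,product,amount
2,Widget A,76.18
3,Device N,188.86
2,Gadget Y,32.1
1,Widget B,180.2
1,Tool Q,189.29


Join on: people.id = orders.person_id

Joined rows:
  Olivia Brown (Rome) bought Widget A for $76.18
  Frank Harris (Moscow) bought Device N for $188.86
  Olivia Brown (Rome) bought Gadget Y for $32.1
  Pat Thomas (Moscow) bought Widget B for $180.2
  Pat Thomas (Moscow) bought Tool Q for $189.29

Total per person:
  Pat Thomas: $369.49
  Frank Harris: $188.86
  Olivia Brown: $108.28

Top spender: Pat Thomas ($369.49)

Pat Thomas ($369.49)


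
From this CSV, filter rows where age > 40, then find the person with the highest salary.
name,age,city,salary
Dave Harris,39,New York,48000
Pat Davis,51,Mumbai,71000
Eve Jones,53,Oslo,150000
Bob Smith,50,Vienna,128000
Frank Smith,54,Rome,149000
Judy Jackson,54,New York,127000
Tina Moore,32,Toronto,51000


Filter: age > 40
Sort by: salary (descending)

Filtered records (5):
  Eve Jones, age 53, salary $150000
  Frank Smith, age 54, salary $149000
  Bob Smith, age 50, salary $128000
  Judy Jackson, age 54, salary $127000
  Pat Davis, age 51, salary $71000

Highest salary: Eve Jones ($150000)

Eve Jones


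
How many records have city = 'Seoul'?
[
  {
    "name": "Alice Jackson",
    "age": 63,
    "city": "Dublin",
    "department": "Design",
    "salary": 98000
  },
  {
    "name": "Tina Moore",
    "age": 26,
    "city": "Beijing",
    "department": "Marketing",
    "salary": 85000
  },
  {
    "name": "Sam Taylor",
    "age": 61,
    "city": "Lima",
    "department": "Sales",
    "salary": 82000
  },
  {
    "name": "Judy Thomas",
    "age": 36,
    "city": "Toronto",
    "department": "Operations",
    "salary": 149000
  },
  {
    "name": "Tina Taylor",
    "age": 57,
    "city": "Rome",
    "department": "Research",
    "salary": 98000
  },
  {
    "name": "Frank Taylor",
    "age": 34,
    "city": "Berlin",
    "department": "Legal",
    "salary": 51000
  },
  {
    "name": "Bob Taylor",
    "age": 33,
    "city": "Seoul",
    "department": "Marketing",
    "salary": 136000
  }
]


Data: 7 records
Condition: city = 'Seoul'

Checking each record:
  Alice Jackson: Dublin
  Tina Moore: Beijing
  Sam Taylor: Lima
  Judy Thomas: Toronto
  Tina Taylor: Rome
  Frank Taylor: Berlin
  Bob Taylor: Seoul MATCH

Count: 1

1


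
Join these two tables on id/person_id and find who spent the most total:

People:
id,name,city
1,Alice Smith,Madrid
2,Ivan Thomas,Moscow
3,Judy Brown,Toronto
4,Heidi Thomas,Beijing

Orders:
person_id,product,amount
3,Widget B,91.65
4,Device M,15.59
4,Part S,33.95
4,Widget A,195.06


Join on: people.id = orders.person_id

Joined rows:
  Judy Brown (Toronto) bought Widget B for $91.65
  Heidi Thomas (Beijing) bought Device M for $15.59
  Heidi Thomas (Beijing) bought Part S for $33.95
  Heidi Thomas (Beijing) bought Widget A for $195.06

Total per person:
  Heidi Thomas: $244.60
  Judy Brown: $91.65

Top spender: Heidi Thomas ($244.60)

Heidi Thomas ($244.60)


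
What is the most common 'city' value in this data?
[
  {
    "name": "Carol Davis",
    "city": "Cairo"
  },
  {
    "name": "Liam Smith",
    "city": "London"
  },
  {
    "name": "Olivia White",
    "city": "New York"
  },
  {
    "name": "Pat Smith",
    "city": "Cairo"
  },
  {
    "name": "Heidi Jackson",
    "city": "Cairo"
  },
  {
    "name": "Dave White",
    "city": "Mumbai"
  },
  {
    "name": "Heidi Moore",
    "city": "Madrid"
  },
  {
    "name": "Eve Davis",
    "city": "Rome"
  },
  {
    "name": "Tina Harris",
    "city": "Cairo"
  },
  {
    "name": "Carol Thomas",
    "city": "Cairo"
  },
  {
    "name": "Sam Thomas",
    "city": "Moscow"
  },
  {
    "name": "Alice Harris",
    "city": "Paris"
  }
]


Counting 'city' values across 12 records:

  Cairo: 5 #####
  London: 1 #
  New York: 1 #
  Mumbai: 1 #
  Madrid: 1 #
  Rome: 1 #
  Moscow: 1 #
  Paris: 1 #

Most common: Cairo (5 times)

Cairo (5 times)


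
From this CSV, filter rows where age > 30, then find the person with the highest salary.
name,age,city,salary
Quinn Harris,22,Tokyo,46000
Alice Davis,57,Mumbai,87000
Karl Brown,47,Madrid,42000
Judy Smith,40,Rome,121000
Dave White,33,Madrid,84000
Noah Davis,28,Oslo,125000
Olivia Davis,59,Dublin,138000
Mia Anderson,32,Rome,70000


Filter: age > 30
Sort by: salary (descending)

Filtered records (6):
  Olivia Davis, age 59, salary $138000
  Judy Smith, age 40, salary $121000
  Alice Davis, age 57, salary $87000
  Dave White, age 33, salary $84000
  Mia Anderson, age 32, salary $70000
  Karl Brown, age 47, salary $42000

Highest salary: Olivia Davis ($138000)

Olivia Davis


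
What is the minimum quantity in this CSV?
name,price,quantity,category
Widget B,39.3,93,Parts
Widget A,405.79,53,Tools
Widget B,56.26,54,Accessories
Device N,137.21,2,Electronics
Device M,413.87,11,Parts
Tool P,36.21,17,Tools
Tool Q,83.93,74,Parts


Computing minimum quantity:
Values: [93, 53, 54, 2, 11, 17, 74]
Min = 2

2


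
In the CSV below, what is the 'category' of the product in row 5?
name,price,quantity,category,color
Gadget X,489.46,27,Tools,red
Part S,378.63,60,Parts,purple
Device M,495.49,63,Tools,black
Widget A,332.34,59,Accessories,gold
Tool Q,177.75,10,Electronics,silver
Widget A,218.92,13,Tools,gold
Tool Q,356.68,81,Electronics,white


Query: Row 5 ('Tool Q'), column 'category'
Value: Electronics

Electronics


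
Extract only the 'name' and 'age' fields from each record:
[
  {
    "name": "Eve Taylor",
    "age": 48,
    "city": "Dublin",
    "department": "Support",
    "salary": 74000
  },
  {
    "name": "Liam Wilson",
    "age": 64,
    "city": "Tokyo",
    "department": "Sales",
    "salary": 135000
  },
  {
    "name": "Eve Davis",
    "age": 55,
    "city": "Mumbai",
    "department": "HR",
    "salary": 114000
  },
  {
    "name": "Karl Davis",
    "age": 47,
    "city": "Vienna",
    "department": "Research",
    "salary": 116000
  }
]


Original: 4 records with fields: name, age, city, department, salary
Keep: ['name', 'age']
Drop: ['city', 'department', 'salary']
Result: 4 records, 2 fields each

[
  {
    "name": "Eve Taylor",
    "age": 48
  },
  {
    "name": "Liam Wilson",
    "age": 64
  },
  {
    "name": "Eve Davis",
    "age": 55
  },
  {
    "name": "Karl Davis",
    "age": 47
  }
]


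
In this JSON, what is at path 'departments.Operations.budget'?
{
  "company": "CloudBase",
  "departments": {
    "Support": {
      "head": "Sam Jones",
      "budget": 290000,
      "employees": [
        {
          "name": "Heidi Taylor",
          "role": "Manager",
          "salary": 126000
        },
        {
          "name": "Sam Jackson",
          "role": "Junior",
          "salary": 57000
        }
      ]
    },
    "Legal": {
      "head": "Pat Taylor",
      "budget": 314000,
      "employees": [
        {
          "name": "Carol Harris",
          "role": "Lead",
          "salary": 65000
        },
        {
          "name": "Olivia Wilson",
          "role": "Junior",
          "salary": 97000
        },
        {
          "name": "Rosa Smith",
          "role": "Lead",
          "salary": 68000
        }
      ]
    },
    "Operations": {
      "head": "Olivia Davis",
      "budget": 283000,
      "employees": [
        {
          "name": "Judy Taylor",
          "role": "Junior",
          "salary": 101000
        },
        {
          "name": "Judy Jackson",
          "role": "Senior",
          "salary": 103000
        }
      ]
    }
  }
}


Path: departments.Operations.budget

Navigate:
  -> departments
  -> Operations
  -> budget = 283000

283000


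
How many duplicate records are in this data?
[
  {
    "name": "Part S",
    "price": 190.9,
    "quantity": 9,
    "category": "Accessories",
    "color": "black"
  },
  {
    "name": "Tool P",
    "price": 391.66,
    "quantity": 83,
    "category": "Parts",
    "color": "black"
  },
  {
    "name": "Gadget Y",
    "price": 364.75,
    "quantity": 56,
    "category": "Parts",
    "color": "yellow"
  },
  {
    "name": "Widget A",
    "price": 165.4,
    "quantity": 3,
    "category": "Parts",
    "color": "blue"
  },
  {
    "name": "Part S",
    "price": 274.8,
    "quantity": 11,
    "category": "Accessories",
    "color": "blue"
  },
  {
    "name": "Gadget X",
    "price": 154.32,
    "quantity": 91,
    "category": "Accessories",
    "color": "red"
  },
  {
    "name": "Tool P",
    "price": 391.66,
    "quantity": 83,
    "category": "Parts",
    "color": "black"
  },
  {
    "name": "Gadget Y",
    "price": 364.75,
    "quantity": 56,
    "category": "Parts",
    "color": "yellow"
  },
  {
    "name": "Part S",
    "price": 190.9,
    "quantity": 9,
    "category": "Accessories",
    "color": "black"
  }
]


Checking 9 records for duplicates:

  Row 1: Part S ($190.9, qty 9)
  Row 2: Tool P ($391.66, qty 83)
  Row 3: Gadget Y ($364.75, qty 56)
  Row 4: Widget A ($165.4, qty 3)
  Row 5: Part S ($274.8, qty 11)
  Row 6: Gadget X ($154.32, qty 91)
  Row 7: Tool P ($391.66, qty 83) <-- DUPLICATE
  Row 8: Gadget Y ($364.75, qty 56) <-- DUPLICATE
  Row 9: Part S ($190.9, qty 9) <-- DUPLICATE

Duplicates found: 3
Unique records: 6

3 duplicates, 6 unique


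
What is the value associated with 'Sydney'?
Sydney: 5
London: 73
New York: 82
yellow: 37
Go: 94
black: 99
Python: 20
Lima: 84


Looking up key 'Sydney'
Value: 5

5


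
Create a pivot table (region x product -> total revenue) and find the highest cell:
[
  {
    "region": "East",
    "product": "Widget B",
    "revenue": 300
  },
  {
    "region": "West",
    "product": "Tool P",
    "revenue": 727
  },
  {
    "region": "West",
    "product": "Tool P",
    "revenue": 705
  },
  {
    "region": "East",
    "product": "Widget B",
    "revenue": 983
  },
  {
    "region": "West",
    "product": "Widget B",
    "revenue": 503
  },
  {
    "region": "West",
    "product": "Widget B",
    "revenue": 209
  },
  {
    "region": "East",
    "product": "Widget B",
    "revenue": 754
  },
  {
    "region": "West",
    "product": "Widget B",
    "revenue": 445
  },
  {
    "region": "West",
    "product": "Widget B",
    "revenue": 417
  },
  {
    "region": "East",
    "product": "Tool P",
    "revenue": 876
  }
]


Pivot: region (rows) x product (columns) -> total revenue

     Tool P        Widget B    
East           876          2037  
West          1432          1574  

Highest: East / Widget B = $2037

East / Widget B = $2037


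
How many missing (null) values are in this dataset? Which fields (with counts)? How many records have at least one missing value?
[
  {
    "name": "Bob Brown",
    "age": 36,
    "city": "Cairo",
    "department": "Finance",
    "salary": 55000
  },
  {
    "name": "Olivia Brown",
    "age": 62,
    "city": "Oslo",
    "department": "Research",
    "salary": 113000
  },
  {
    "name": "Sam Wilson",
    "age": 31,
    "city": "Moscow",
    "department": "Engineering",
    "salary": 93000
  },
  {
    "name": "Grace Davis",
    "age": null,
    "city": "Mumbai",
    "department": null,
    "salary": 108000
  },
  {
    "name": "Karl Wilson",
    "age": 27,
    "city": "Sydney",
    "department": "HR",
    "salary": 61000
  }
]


Checking for missing (null) values in 5 records:

  Bob Brown: complete
  Olivia Brown: complete
  Sam Wilson: complete
  Grace Davis: age, department
  Karl Wilson: complete

Per field:
  name: 0 missing
  age: 1 missing
  city: 0 missing
  department: 1 missing
  salary: 0 missing

Total missing values: 2
Records with any missing: 1

2 missing values (age: 1, department: 1); 1 incomplete records
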